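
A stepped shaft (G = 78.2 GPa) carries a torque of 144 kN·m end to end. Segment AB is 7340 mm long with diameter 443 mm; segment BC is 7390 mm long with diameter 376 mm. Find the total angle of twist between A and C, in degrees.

0.602°

J_AB = π(0.443)⁴/32 = 3.78×10^-3 m⁴; J_BC = π(0.376)⁴/32 = 1.96×10^-3 m⁴.
θ = (T/G)·Σ L_i/J_i = (144000/78.2×10⁹)·(7.34/3.78×10^-3 + 7.39/1.96×10^-3) = 0.01051 rad.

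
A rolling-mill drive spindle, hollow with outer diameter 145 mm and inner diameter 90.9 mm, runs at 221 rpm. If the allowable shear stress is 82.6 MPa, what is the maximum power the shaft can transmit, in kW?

J = π(d_o⁴ − d_i⁴)/32 = π(0.145⁴ − 0.0909⁴)/32 = 3.670×10^-5 m⁴.
T_max = τ_allow·J/r = 8.26×10^7 × 3.670×10^-5 / 0.0725 = 41810 N·m.
ω = 2π·221/60 = 23.14 rad/s, so P_max = T_max·ω = 9.676×10^5 W.

968 kW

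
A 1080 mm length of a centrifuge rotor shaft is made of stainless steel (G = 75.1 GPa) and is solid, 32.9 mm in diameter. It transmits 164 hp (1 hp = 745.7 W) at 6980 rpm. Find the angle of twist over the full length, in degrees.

1.20°

ω = 2π·6980/60 = 730.9 rad/s, so T = P/ω = 164×745.7 / 730.9 = 167.3 N·m.
J = πd⁴/32 = π(0.0329)⁴/32 = 1.150×10^-7 m⁴.
θ = T·L/(G·J) = 167.3 × 1.08 / (75.1×10⁹ × 1.150×10^-7) = 0.02092 rad.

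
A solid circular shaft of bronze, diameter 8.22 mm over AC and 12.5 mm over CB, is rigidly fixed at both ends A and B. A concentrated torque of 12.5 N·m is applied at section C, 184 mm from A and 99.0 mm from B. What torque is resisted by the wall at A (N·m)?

Compatibility: T_A·a/J_AC = T_B·b/J_CB with T_A + T_B = T₀.
J_AC = 4.48×10^-10 m⁴, J_CB = 2.40×10^-9 m⁴, so T_A = T₀·(J_AC/a)/((J_AC/a)+(J_CB/b)) = 1.143 N·m, T_B = 11.36 N·m.

1.14 N·m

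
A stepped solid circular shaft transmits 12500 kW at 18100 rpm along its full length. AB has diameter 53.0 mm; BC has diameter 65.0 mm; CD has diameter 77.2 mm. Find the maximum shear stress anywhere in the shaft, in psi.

ω = 2π·18100/60 = 1895 rad/s, so T = P/ω = 12500×10³ / 1895 = 6595 N·m.
Under the same torque, τ_max = 16T/(πd³) is largest where d is smallest — segment AB (d = 53.0 mm).
τ_max = 16·6595/(π·(0.0530)³) = 2.256×10^8 Pa.

32700 psi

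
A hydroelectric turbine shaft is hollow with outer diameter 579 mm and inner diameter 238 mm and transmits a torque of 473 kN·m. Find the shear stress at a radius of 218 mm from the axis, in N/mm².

9.62 N/mm²

J = π(d_o⁴ − d_i⁴)/32 = π(0.579⁴ − 0.238⁴)/32 = 0.01072 m⁴.
Shear stress varies linearly with radius: τ = T·r/J = 473000 × 0.218 / 0.01072 = 9.620×10^6 Pa.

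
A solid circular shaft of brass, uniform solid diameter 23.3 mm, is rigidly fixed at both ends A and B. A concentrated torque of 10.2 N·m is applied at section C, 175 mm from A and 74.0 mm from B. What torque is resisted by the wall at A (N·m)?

3.03 N·m

With uniform GJ and both ends fixed, compatibility θ_AC = θ_CB gives T_A·a = T_B·b, together with T_A + T_B = T₀.
T_A = T₀·b/(a+b) = 10.20·74.0/249.0 = 3.031 N·m; T_B = 7.169 N·m.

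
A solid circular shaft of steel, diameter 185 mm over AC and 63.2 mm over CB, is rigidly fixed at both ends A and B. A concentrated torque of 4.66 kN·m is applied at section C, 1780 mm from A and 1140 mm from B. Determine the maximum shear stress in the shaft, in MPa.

3.67 MPa

Compatibility: T_A·a/J_AC = T_B·b/J_CB with T_A + T_B = T₀.
J_AC = 1.15×10^-4 m⁴, J_CB = 1.57×10^-6 m⁴, so T_A = T₀·(J_AC/a)/((J_AC/a)+(J_CB/b)) = 4563 N·m, T_B = 97.04 N·m.
τ in each portion: τ_AC = 3.67×10^6 Pa, τ_CB = 1.96×10^6 Pa; maximum is in AC.
τ_max = T_AC·r/J = 4563·0.0925/1.15×10^-4 = 3.670×10^6 Pa.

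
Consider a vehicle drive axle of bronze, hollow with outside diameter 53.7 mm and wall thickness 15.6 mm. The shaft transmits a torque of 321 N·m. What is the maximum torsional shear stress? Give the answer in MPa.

10.9 MPa

J = π(d_o⁴ − d_i⁴)/32 = π(0.0537⁴ − 0.0225⁴)/32 = 7.912×10^-7 m⁴.
τ_max = T·r/J = 321.0 × 0.0269 / 7.912×10^-7 = 1.089×10^7 Pa.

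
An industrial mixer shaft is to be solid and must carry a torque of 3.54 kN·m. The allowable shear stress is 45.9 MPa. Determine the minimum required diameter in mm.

For a solid shaft τ_max = 16T/(πd³), so d = (16T/(π τ_allow))^(1/3) = (16·3540/(π·4.59×10^7))^(1/3) = 0.07324 m.

73.2 mm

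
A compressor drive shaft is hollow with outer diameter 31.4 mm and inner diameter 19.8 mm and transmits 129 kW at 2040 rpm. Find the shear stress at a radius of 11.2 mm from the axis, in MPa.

84.2 MPa

ω = 2π·2040/60 = 213.6 rad/s, so T = P/ω = 129×10³ / 213.6 = 603.9 N·m.
J = π(d_o⁴ − d_i⁴)/32 = π(0.0314⁴ − 0.0198⁴)/32 = 8.035×10^-8 m⁴.
Shear stress varies linearly with radius: τ = T·r/J = 603.9 × 0.0112 / 8.035×10^-8 = 8.417×10^7 Pa.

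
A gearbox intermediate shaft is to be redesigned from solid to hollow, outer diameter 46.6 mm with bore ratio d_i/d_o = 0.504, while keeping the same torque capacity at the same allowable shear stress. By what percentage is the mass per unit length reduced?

22.0 %

Equal τ_max and T ⇒ the solid shaft needs d_s³ = d_o³(1−k⁴), so d_s = 46.6·(1−0.504⁴)^(1/3) = 45.58 mm.
Area ratio A_h/A_s = d_o²(1−k²)/d_s² = (1−k²)/(1−k⁴)^(2/3) = 0.7799.
Mass saving = 1 − 0.7799 = 22.0 %.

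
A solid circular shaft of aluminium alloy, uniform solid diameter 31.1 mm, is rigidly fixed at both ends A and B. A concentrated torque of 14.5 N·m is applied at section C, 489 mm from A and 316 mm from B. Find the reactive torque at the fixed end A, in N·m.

With uniform GJ and both ends fixed, compatibility θ_AC = θ_CB gives T_A·a = T_B·b, together with T_A + T_B = T₀.
T_A = T₀·b/(a+b) = 14.50·316/805.0 = 5.692 N·m; T_B = 8.808 N·m.

5.69 N·m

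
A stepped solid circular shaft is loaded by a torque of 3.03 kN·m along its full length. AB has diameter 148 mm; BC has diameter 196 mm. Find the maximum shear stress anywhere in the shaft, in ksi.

0.690 ksi

Under the same torque, τ_max = 16T/(πd³) is largest where d is smallest — segment AB (d = 148 mm).
τ_max = 16·3030/(π·(0.148)³) = 4.760×10^6 Pa.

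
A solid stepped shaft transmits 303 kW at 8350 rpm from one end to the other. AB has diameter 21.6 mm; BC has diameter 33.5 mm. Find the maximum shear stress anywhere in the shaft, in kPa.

ω = 2π·8350/60 = 874.4 rad/s, so T = P/ω = 303×10³ / 874.4 = 346.5 N·m.
Under the same torque, τ_max = 16T/(πd³) is largest where d is smallest — segment AB (d = 21.6 mm).
τ_max = 16·346.5/(π·(0.0216)³) = 1.751×10^8 Pa.

175000 kPa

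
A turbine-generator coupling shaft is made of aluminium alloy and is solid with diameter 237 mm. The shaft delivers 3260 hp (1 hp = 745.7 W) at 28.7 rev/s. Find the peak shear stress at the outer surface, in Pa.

ω = 2π·28.7 = 180.3 rad/s, so T = P/ω = 3260×745.7 / 180.3 = 13480 N·m.
J = πd⁴/32 = π(0.237)⁴/32 = 3.097×10^-4 m⁴.
τ_max = T·r/J = 13480 × 0.118 / 3.097×10^-4 = 5.158×10^6 Pa.

5.16e6 Pa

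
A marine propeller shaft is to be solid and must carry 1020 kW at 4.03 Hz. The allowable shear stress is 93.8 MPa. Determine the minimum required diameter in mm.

ω = 2π·4.03 = 25.32 rad/s, so T = P/ω = 1020×10³ / 25.32 = 40280 N·m.
For a solid shaft τ_max = 16T/(πd³), so d = (16T/(π τ_allow))^(1/3) = (16·40280/(π·9.38×10^7))^(1/3) = 0.1298 m.

130 mm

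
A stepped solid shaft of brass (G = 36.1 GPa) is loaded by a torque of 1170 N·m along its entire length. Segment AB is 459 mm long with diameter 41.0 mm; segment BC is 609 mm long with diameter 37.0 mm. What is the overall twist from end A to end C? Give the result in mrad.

J_AB = π(0.0410)⁴/32 = 2.77×10^-7 m⁴; J_BC = π(0.0370)⁴/32 = 1.84×10^-7 m⁴.
θ = (T/G)·Σ L_i/J_i = (1170/36.1×10⁹)·(0.459/2.77×10^-7 + 0.609/1.84×10^-7) = 0.1609 rad.

161 mrad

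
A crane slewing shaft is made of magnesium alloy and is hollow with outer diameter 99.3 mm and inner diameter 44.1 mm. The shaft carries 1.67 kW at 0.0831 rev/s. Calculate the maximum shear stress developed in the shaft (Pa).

ω = 2π·0.0831 = 0.5221 rad/s, so T = P/ω = 1.67×10³ / 0.5221 = 3198 N·m.
J = π(d_o⁴ − d_i⁴)/32 = π(0.0993⁴ − 0.0441⁴)/32 = 9.174×10^-6 m⁴.
τ_max = T·r/J = 3198 × 0.0496 / 9.174×10^-6 = 1.731×10^7 Pa.

1.73e7 Pa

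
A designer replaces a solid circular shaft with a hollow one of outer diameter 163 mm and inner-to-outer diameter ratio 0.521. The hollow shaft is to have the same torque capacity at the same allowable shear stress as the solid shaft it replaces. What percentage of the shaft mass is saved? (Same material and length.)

23.3 %

Equal τ_max and T ⇒ the solid shaft needs d_s³ = d_o³(1−k⁴), so d_s = 163·(1−0.521⁴)^(1/3) = 158.9 mm.
Area ratio A_h/A_s = d_o²(1−k²)/d_s² = (1−k²)/(1−k⁴)^(2/3) = 0.7667.
Mass saving = 1 − 0.7667 = 23.3 %.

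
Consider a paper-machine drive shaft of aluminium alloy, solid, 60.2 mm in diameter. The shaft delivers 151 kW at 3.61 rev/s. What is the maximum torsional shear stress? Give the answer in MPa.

155 MPa

ω = 2π·3.61 = 22.68 rad/s, so T = P/ω = 151×10³ / 22.68 = 6657 N·m.
J = πd⁴/32 = π(0.0602)⁴/32 = 1.289×10^-6 m⁴.
τ_max = T·r/J = 6657 × 0.0301 / 1.289×10^-6 = 1.554×10^8 Pa.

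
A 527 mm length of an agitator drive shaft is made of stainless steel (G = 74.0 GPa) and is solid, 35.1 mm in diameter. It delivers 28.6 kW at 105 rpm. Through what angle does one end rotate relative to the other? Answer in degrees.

7.12°

ω = 2π·105/60 = 11.00 rad/s, so T = P/ω = 28.6×10³ / 11.00 = 2601 N·m.
J = πd⁴/32 = π(0.0351)⁴/32 = 1.490×10^-7 m⁴.
θ = T·L/(G·J) = 2601 × 0.527 / (74.0×10⁹ × 1.490×10^-7) = 0.1243 rad.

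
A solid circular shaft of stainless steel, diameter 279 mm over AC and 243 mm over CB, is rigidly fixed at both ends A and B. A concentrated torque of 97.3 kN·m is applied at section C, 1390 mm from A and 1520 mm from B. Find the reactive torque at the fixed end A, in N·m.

Compatibility: T_A·a/J_AC = T_B·b/J_CB with T_A + T_B = T₀.
J_AC = 5.95×10^-4 m⁴, J_CB = 3.42×10^-4 m⁴, so T_A = T₀·(J_AC/a)/((J_AC/a)+(J_CB/b)) = 63750 N·m, T_B = 33550 N·m.

63800 N·m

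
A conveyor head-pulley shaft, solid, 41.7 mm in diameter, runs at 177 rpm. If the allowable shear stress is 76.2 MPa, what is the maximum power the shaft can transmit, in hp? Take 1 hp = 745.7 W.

27.0 hp

J = πd⁴/32 = π(0.0417)⁴/32 = 2.969×10^-7 m⁴.
T_max = τ_allow·J/r = 7.62×10^7 × 2.969×10^-7 / 0.0209 = 1085 N·m.
ω = 2π·177/60 = 18.54 rad/s, so P_max = T_max·ω = 2.011×10^4 W.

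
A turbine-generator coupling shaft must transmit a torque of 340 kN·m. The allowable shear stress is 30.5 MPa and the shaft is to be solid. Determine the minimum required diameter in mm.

384 mm

For a solid shaft τ_max = 16T/(πd³), so d = (16T/(π τ_allow))^(1/3) = (16·340000/(π·3.05×10^7))^(1/3) = 0.3843 m.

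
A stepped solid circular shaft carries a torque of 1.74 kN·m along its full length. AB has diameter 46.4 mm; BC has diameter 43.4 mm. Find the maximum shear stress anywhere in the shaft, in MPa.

Under the same torque, τ_max = 16T/(πd³) is largest where d is smallest — segment BC (d = 43.4 mm).
τ_max = 16·1740/(π·(0.0434)³) = 1.084×10^8 Pa.

108 MPa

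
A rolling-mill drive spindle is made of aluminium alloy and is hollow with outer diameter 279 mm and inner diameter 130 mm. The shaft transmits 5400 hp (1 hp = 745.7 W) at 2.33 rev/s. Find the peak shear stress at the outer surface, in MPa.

67.7 MPa

ω = 2π·2.33 = 14.64 rad/s, so T = P/ω = 5400×745.7 / 14.64 = 275100 N·m.
J = π(d_o⁴ − d_i⁴)/32 = π(0.279⁴ − 0.130⁴)/32 = 5.668×10^-4 m⁴.
τ_max = T·r/J = 275100 × 0.140 / 5.668×10^-4 = 6.769×10^7 Pa.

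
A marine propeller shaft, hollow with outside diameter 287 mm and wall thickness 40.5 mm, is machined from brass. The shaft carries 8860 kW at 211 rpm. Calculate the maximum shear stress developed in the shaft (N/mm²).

118 N/mm²

ω = 2π·211/60 = 22.10 rad/s, so T = P/ω = 8860×10³ / 22.10 = 401000 N·m.
J = π(d_o⁴ − d_i⁴)/32 = π(0.287⁴ − 0.206⁴)/32 = 4.893×10^-4 m⁴.
τ_max = T·r/J = 401000 × 0.143 / 4.893×10^-4 = 1.176×10^8 Pa.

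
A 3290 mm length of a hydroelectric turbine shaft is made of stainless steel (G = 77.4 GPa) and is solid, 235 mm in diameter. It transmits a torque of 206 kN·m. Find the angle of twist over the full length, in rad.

J = πd⁴/32 = π(0.235)⁴/32 = 2.994×10^-4 m⁴.
θ = T·L/(G·J) = 206000 × 3.29 / (77.4×10⁹ × 2.994×10^-4) = 0.02924 rad.

0.0292 rad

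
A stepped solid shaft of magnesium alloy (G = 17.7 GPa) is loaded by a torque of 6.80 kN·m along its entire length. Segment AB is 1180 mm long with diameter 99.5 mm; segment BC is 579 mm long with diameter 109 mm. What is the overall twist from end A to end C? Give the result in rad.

J_AB = π(0.0995)⁴/32 = 9.62×10^-6 m⁴; J_BC = π(0.109)⁴/32 = 1.39×10^-5 m⁴.
θ = (T/G)·Σ L_i/J_i = (6800/17.7×10⁹)·(1.18/9.62×10^-6 + 0.579/1.39×10^-5) = 0.06316 rad.

0.0632 rad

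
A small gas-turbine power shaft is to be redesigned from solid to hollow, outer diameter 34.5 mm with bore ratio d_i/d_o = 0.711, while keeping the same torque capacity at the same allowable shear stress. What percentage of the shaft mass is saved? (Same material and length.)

39.8 %

Equal τ_max and T ⇒ the solid shaft needs d_s³ = d_o³(1−k⁴), so d_s = 34.5·(1−0.711⁴)^(1/3) = 31.27 mm.
Area ratio A_h/A_s = d_o²(1−k²)/d_s² = (1−k²)/(1−k⁴)^(2/3) = 0.6020.
Mass saving = 1 − 0.6020 = 39.8 %.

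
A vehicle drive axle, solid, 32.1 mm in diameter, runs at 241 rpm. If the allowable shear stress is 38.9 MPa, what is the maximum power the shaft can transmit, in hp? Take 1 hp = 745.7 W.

J = πd⁴/32 = π(0.0321)⁴/32 = 1.042×10^-7 m⁴.
T_max = τ_allow·J/r = 3.89×10^7 × 1.042×10^-7 / 0.0161 = 252.6 N·m.
ω = 2π·241/60 = 25.24 rad/s, so P_max = T_max·ω = 6376 W.

8.55 hp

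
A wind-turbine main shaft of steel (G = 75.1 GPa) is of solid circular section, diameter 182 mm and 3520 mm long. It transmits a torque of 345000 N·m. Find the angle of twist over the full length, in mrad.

150 mrad

J = πd⁴/32 = π(0.182)⁴/32 = 1.077×10^-4 m⁴.
θ = T·L/(G·J) = 345000 × 3.52 / (75.1×10⁹ × 1.077×10^-4) = 0.1501 rad.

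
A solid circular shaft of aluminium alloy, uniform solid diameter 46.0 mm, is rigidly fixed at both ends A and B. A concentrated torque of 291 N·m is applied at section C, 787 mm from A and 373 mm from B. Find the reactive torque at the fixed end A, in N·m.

93.6 N·m

With uniform GJ and both ends fixed, compatibility θ_AC = θ_CB gives T_A·a = T_B·b, together with T_A + T_B = T₀.
T_A = T₀·b/(a+b) = 291.0·373/1160 = 93.57 N·m; T_B = 197.4 N·m.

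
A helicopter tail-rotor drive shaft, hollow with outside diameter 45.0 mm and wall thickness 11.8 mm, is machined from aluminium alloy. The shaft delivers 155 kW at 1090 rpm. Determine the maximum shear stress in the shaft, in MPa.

80.0 MPa

ω = 2π·1090/60 = 114.1 rad/s, so T = P/ω = 155×10³ / 114.1 = 1358 N·m.
J = π(d_o⁴ − d_i⁴)/32 = π(0.0450⁴ − 0.0214⁴)/32 = 3.820×10^-7 m⁴.
τ_max = T·r/J = 1358 × 0.0225 / 3.820×10^-7 = 7.999×10^7 Pa.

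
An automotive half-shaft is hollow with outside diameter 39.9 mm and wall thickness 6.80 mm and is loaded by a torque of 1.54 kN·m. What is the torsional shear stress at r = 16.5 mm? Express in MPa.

126 MPa

J = π(d_o⁴ − d_i⁴)/32 = π(0.0399⁴ − 0.0263⁴)/32 = 2.019×10^-7 m⁴.
Shear stress varies linearly with radius: τ = T·r/J = 1540 × 0.0165 / 2.019×10^-7 = 1.259×10^8 Pa.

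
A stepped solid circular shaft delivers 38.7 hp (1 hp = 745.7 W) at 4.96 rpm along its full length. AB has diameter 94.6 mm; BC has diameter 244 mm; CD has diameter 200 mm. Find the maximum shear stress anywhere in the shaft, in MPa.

334 MPa

ω = 2π·4.96/60 = 0.5194 rad/s, so T = P/ω = 38.7×745.7 / 0.5194 = 55560 N·m.
Under the same torque, τ_max = 16T/(πd³) is largest where d is smallest — segment AB (d = 94.6 mm).
τ_max = 16·55560/(π·(0.0946)³) = 3.342×10^8 Pa.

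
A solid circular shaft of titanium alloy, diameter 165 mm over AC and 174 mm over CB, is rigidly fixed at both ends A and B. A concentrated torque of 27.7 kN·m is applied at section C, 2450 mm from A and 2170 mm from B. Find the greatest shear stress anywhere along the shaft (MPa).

Compatibility: T_A·a/J_AC = T_B·b/J_CB with T_A + T_B = T₀.
J_AC = 7.28×10^-5 m⁴, J_CB = 9.00×10^-5 m⁴, so T_A = T₀·(J_AC/a)/((J_AC/a)+(J_CB/b)) = 11560 N·m, T_B = 16140 N·m.
τ in each portion: τ_AC = 1.31×10^7 Pa, τ_CB = 1.56×10^7 Pa; maximum is in CB.
τ_max = T_CB·r/J = 16140·0.0870/9.00×10^-5 = 1.560×10^7 Pa.

15.6 MPa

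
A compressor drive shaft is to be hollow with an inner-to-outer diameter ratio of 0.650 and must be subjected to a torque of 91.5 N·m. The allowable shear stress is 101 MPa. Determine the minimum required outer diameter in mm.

For a hollow shaft with d_i/d_o = 0.650: τ_max = 16T/(π d_o³ (1−k⁴)), so d_o = [16T/(π τ_allow (1−k⁴))]^(1/3) = [16·91.50/(π·1.01×10^8·0.8215)]^(1/3) = 0.01778 m.

17.8 mm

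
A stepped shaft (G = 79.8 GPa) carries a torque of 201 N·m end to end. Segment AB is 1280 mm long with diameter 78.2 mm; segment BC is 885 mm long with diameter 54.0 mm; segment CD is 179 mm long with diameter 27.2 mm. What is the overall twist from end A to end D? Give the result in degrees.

0.684°

J_AB = π(0.0782)⁴/32 = 3.67×10^-6 m⁴; J_BC = π(0.0540)⁴/32 = 8.35×10^-7 m⁴; J_CD = π(0.0272)⁴/32 = 5.37×10^-8 m⁴.
θ = (T/G)·Σ L_i/J_i = (201.0/79.8×10⁹)·(1.28/3.67×10^-6 + 0.885/8.35×10^-7 + 0.179/5.37×10^-8) = 0.01194 rad.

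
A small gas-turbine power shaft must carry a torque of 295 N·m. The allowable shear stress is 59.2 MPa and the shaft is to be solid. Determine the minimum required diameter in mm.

29.4 mm

For a solid shaft τ_max = 16T/(πd³), so d = (16T/(π τ_allow))^(1/3) = (16·295.0/(π·5.92×10^7))^(1/3) = 0.02939 m.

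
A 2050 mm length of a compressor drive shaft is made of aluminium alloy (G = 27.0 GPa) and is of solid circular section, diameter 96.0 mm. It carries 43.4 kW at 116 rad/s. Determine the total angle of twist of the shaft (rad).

0.00341 rad

ω = 116 rad/s, so T = P/ω = 43.4×10³ / 116.0 = 374.1 N·m.
J = πd⁴/32 = π(0.0960)⁴/32 = 8.338×10^-6 m⁴.
θ = T·L/(G·J) = 374.1 × 2.05 / (27.0×10⁹ × 8.338×10^-6) = 3.407×10^-3 rad.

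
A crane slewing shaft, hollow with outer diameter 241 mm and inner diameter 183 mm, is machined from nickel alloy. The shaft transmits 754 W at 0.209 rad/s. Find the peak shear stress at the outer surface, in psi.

285 psi

ω = 0.209 rad/s, so T = P/ω = 754 / 0.2090 = 3608 N·m.
J = π(d_o⁴ − d_i⁴)/32 = π(0.241⁴ − 0.183⁴)/32 = 2.211×10^-4 m⁴.
τ_max = T·r/J = 3608 × 0.120 / 2.211×10^-4 = 1.966×10^6 Pa.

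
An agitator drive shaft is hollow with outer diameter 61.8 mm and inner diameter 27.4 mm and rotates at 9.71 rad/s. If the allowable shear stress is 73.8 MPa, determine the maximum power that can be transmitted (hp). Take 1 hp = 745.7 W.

42.8 hp

J = π(d_o⁴ − d_i⁴)/32 = π(0.0618⁴ − 0.0274⁴)/32 = 1.377×10^-6 m⁴.
T_max = τ_allow·J/r = 7.38×10^7 × 1.377×10^-6 / 0.0309 = 3288 N·m.
ω = 9.71 rad/s, so P_max = T_max·ω = 3.193×10^4 W.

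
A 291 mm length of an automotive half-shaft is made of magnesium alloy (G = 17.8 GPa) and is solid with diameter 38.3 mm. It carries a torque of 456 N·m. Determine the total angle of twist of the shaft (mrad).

35.3 mrad

J = πd⁴/32 = π(0.0383)⁴/32 = 2.112×10^-7 m⁴.
θ = T·L/(G·J) = 456.0 × 0.291 / (17.8×10⁹ × 2.112×10^-7) = 0.03529 rad.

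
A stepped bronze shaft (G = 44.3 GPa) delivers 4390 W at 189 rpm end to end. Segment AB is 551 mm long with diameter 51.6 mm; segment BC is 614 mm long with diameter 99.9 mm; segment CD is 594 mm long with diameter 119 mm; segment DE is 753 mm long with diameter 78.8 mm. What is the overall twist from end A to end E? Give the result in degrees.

ω = 2π·189/60 = 19.79 rad/s, so T = P/ω = 4390 / 19.79 = 221.8 N·m.
J_AB = π(0.0516)⁴/32 = 6.96×10^-7 m⁴; J_BC = π(0.0999)⁴/32 = 9.78×10^-6 m⁴; J_CD = π(0.119)⁴/32 = 1.97×10^-5 m⁴; J_DE = π(0.0788)⁴/32 = 3.79×10^-6 m⁴.
θ = (T/G)·Σ L_i/J_i = (221.8/44.3×10⁹)·(0.551/6.96×10^-7 + 0.614/9.78×10^-6 + 0.594/1.97×10^-5 + 0.753/3.79×10^-6) = 5.425×10^-3 rad.

0.311°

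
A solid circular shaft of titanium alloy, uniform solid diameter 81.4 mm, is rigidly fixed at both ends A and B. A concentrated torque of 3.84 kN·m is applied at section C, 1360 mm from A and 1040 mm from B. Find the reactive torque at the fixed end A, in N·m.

With uniform GJ and both ends fixed, compatibility θ_AC = θ_CB gives T_A·a = T_B·b, together with T_A + T_B = T₀.
T_A = T₀·b/(a+b) = 3840·1040/2400 = 1664 N·m; T_B = 2176 N·m.

1660 N·m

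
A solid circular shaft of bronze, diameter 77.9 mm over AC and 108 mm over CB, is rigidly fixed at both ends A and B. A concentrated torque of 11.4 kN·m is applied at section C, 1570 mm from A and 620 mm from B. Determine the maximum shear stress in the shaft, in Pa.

4.16e7 Pa

Compatibility: T_A·a/J_AC = T_B·b/J_CB with T_A + T_B = T₀.
J_AC = 3.62×10^-6 m⁴, J_CB = 1.34×10^-5 m⁴, so T_A = T₀·(J_AC/a)/((J_AC/a)+(J_CB/b)) = 1101 N·m, T_B = 10300 N·m.
τ in each portion: τ_AC = 1.19×10^7 Pa, τ_CB = 4.16×10^7 Pa; maximum is in CB.
τ_max = T_CB·r/J = 10300·0.0540/1.34×10^-5 = 4.164×10^7 Pa.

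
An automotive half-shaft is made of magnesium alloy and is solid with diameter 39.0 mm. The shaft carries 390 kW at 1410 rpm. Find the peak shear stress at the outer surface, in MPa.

227 MPa

ω = 2π·1410/60 = 147.7 rad/s, so T = P/ω = 390×10³ / 147.7 = 2641 N·m.
J = πd⁴/32 = π(0.0390)⁴/32 = 2.271×10^-7 m⁴.
τ_max = T·r/J = 2641 × 0.0195 / 2.271×10^-7 = 2.268×10^8 Pa.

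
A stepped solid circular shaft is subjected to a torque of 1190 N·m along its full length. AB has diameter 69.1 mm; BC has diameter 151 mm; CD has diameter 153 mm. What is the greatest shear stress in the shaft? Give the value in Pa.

Under the same torque, τ_max = 16T/(πd³) is largest where d is smallest — segment AB (d = 69.1 mm).
τ_max = 16·1190/(π·(0.0691)³) = 1.837×10^7 Pa.

1.84e7 Pa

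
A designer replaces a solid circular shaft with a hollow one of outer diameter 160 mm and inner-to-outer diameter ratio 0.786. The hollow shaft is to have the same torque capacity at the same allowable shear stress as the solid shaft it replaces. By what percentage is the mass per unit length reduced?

Equal τ_max and T ⇒ the solid shaft needs d_s³ = d_o³(1−k⁴), so d_s = 160·(1−0.786⁴)^(1/3) = 136.3 mm.
Area ratio A_h/A_s = d_o²(1−k²)/d_s² = (1−k²)/(1−k⁴)^(2/3) = 0.5266.
Mass saving = 1 − 0.5266 = 47.3 %.

47.3 %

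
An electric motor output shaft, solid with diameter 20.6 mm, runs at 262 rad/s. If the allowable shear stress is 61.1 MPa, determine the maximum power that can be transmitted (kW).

J = πd⁴/32 = π(0.0206)⁴/32 = 1.768×10^-8 m⁴.
T_max = τ_allow·J/r = 6.11×10^7 × 1.768×10^-8 / 0.0103 = 104.9 N·m.
ω = 262 rad/s, so P_max = T_max·ω = 2.748×10^4 W.

27.5 kW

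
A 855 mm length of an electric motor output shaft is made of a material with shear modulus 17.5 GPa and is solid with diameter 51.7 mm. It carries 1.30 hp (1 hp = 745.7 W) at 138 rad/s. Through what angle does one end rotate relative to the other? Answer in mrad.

0.489 mrad

ω = 138 rad/s, so T = P/ω = 1.30×745.7 / 138.0 = 7.025 N·m.
J = πd⁴/32 = π(0.0517)⁴/32 = 7.014×10^-7 m⁴.
θ = T·L/(G·J) = 7.025 × 0.855 / (17.5×10⁹ × 7.014×10^-7) = 4.893×10^-4 rad.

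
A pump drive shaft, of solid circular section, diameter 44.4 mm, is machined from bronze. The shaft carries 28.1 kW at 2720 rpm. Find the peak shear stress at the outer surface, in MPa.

5.74 MPa

ω = 2π·2720/60 = 284.8 rad/s, so T = P/ω = 28.1×10³ / 284.8 = 98.65 N·m.
J = πd⁴/32 = π(0.0444)⁴/32 = 3.815×10^-7 m⁴.
τ_max = T·r/J = 98.65 × 0.0222 / 3.815×10^-7 = 5.740×10^6 Pa.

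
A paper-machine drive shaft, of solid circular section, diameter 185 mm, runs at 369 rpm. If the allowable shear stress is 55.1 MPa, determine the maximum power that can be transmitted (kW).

2650 kW

J = πd⁴/32 = π(0.185)⁴/32 = 1.150×10^-4 m⁴.
T_max = τ_allow·J/r = 5.51×10^7 × 1.150×10^-4 / 0.0925 = 68500 N·m.
ω = 2π·369/60 = 38.64 rad/s, so P_max = T_max·ω = 2.647×10^6 W.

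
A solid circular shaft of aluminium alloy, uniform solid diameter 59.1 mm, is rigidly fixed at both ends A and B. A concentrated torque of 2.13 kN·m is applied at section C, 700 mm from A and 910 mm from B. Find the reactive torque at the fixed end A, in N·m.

With uniform GJ and both ends fixed, compatibility θ_AC = θ_CB gives T_A·a = T_B·b, together with T_A + T_B = T₀.
T_A = T₀·b/(a+b) = 2130·910/1610 = 1204 N·m; T_B = 926.1 N·m.

1200 N·m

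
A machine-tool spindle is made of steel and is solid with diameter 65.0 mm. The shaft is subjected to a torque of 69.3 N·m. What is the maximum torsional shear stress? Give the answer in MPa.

1.29 MPa

J = πd⁴/32 = π(0.0650)⁴/32 = 1.752×10^-6 m⁴.
τ_max = T·r/J = 69.30 × 0.0325 / 1.752×10^-6 = 1.285×10^6 Pa.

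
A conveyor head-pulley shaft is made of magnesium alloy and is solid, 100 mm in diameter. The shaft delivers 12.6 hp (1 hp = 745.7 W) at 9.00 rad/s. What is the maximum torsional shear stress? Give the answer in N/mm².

5.32 N/mm²

ω = 9.00 rad/s, so T = P/ω = 12.6×745.7 / 9.000 = 1044 N·m.
J = πd⁴/32 = π(0.100)⁴/32 = 9.817×10^-6 m⁴.
τ_max = T·r/J = 1044 × 0.0500 / 9.817×10^-6 = 5.317×10^6 Pa.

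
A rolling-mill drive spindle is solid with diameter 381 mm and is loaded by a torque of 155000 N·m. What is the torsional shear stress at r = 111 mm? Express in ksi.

J = πd⁴/32 = π(0.381)⁴/32 = 2.069×10^-3 m⁴.
Shear stress varies linearly with radius: τ = T·r/J = 155000 × 0.111 / 2.069×10^-3 = 8.317×10^6 Pa.

1.21 ksi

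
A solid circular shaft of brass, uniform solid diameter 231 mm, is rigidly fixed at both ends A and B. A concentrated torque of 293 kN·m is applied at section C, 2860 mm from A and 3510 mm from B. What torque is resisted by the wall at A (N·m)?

With uniform GJ and both ends fixed, compatibility θ_AC = θ_CB gives T_A·a = T_B·b, together with T_A + T_B = T₀.
T_A = T₀·b/(a+b) = 293000·3510/6370 = 161400 N·m; T_B = 131600 N·m.

161000 N·m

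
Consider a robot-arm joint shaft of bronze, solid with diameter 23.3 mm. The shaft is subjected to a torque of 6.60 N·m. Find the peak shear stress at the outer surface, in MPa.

J = πd⁴/32 = π(0.0233)⁴/32 = 2.894×10^-8 m⁴.
τ_max = T·r/J = 6.600 × 0.0117 / 2.894×10^-8 = 2.657×10^6 Pa.

2.66 MPa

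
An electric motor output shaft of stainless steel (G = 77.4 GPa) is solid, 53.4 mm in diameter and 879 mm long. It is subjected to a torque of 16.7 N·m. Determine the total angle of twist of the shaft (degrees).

0.0136°

J = πd⁴/32 = π(0.0534)⁴/32 = 7.983×10^-7 m⁴.
θ = T·L/(G·J) = 16.70 × 0.879 / (77.4×10⁹ × 7.983×10^-7) = 2.376×10^-4 rad.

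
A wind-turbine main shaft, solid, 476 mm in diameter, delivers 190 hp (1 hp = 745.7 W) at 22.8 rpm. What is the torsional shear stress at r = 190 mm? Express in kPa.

ω = 2π·22.8/60 = 2.388 rad/s, so T = P/ω = 190×745.7 / 2.388 = 59340 N·m.
J = πd⁴/32 = π(0.476)⁴/32 = 5.040×10^-3 m⁴.
Shear stress varies linearly with radius: τ = T·r/J = 59340 × 0.190 / 5.040×10^-3 = 2.237×10^6 Pa.

2240 kPa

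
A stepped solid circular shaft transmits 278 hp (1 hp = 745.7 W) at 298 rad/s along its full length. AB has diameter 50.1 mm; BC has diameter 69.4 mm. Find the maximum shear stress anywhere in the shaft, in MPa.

ω = 298 rad/s, so T = P/ω = 278×745.7 / 298.0 = 695.7 N·m.
Under the same torque, τ_max = 16T/(πd³) is largest where d is smallest — segment AB (d = 50.1 mm).
τ_max = 16·695.7/(π·(0.0501)³) = 2.817×10^7 Pa.

28.2 MPa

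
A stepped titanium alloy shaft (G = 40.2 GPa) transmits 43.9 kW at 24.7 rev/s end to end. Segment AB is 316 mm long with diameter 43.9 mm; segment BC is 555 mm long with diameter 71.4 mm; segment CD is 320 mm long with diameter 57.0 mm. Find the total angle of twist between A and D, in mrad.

9.80 mrad

ω = 2π·24.7 = 155.2 rad/s, so T = P/ω = 43.9×10³ / 155.2 = 282.9 N·m.
J_AB = π(0.0439)⁴/32 = 3.65×10^-7 m⁴; J_BC = π(0.0714)⁴/32 = 2.55×10^-6 m⁴; J_CD = π(0.0570)⁴/32 = 1.04×10^-6 m⁴.
θ = (T/G)·Σ L_i/J_i = (282.9/40.2×10⁹)·(0.316/3.65×10^-7 + 0.555/2.55×10^-6 + 0.320/1.04×10^-6) = 9.801×10^-3 rad.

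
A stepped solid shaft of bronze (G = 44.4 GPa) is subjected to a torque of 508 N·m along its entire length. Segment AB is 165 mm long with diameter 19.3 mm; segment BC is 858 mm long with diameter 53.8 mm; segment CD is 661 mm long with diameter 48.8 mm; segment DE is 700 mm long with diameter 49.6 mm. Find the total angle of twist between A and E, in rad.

0.178 rad

J_AB = π(0.0193)⁴/32 = 1.36×10^-8 m⁴; J_BC = π(0.0538)⁴/32 = 8.22×10^-7 m⁴; J_CD = π(0.0488)⁴/32 = 5.57×10^-7 m⁴; J_DE = π(0.0496)⁴/32 = 5.94×10^-7 m⁴.
θ = (T/G)·Σ L_i/J_i = (508.0/44.4×10⁹)·(0.165/1.36×10^-8 + 0.858/8.22×10^-7 + 0.661/5.57×10^-7 + 0.700/5.94×10^-7) = 0.1776 rad.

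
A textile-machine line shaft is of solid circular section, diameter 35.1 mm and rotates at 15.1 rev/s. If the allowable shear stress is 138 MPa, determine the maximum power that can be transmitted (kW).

111 kW

J = πd⁴/32 = π(0.0351)⁴/32 = 1.490×10^-7 m⁴.
T_max = τ_allow·J/r = 1.38×10^8 × 1.490×10^-7 / 0.0175 = 1172 N·m.
ω = 2π·15.1 = 94.88 rad/s, so P_max = T_max·ω = 1.112×10^5 W.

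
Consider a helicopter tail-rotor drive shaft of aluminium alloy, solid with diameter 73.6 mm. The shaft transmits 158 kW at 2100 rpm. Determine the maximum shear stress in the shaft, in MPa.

ω = 2π·2100/60 = 219.9 rad/s, so T = P/ω = 158×10³ / 219.9 = 718.5 N·m.
J = πd⁴/32 = π(0.0736)⁴/32 = 2.881×10^-6 m⁴.
τ_max = T·r/J = 718.5 × 0.0368 / 2.881×10^-6 = 9.178×10^6 Pa.

9.18 MPa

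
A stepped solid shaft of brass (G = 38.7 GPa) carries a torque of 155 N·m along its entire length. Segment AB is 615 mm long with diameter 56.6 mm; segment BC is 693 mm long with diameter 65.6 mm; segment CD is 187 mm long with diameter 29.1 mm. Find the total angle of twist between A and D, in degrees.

0.837°

J_AB = π(0.0566)⁴/32 = 1.01×10^-6 m⁴; J_BC = π(0.0656)⁴/32 = 1.82×10^-6 m⁴; J_CD = π(0.0291)⁴/32 = 7.04×10^-8 m⁴.
θ = (T/G)·Σ L_i/J_i = (155.0/38.7×10⁹)·(0.615/1.01×10^-6 + 0.693/1.82×10^-6 + 0.187/7.04×10^-8) = 0.01461 rad.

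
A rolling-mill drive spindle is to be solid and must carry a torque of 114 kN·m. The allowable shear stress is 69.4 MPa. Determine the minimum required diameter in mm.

For a solid shaft τ_max = 16T/(πd³), so d = (16T/(π τ_allow))^(1/3) = (16·114000/(π·6.94×10^7))^(1/3) = 0.2030 m.

203 mm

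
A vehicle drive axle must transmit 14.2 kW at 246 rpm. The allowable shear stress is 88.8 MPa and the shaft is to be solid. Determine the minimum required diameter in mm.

31.6 mm

ω = 2π·246/60 = 25.76 rad/s, so T = P/ω = 14.2×10³ / 25.76 = 551.2 N·m.
For a solid shaft τ_max = 16T/(πd³), so d = (16T/(π τ_allow))^(1/3) = (16·551.2/(π·8.88×10^7))^(1/3) = 0.03162 m.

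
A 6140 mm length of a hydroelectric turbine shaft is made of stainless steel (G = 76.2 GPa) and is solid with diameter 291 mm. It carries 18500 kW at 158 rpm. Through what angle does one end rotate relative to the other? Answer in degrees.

ω = 2π·158/60 = 16.55 rad/s, so T = P/ω = 18500×10³ / 16.55 = 1.118e6 N·m.
J = πd⁴/32 = π(0.291)⁴/32 = 7.040×10^-4 m⁴.
θ = T·L/(G·J) = 1.118e6 × 6.14 / (76.2×10⁹ × 7.040×10^-4) = 0.1280 rad.

7.33°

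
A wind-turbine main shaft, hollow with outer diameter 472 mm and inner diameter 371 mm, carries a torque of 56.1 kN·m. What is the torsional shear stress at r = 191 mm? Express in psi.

J = π(d_o⁴ − d_i⁴)/32 = π(0.472⁴ − 0.371⁴)/32 = 3.013×10^-3 m⁴.
Shear stress varies linearly with radius: τ = T·r/J = 56100 × 0.191 / 3.013×10^-3 = 3.557×10^6 Pa.

516 psi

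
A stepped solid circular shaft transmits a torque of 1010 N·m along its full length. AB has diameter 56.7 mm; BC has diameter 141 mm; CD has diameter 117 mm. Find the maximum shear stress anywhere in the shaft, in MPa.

Under the same torque, τ_max = 16T/(πd³) is largest where d is smallest — segment AB (d = 56.7 mm).
τ_max = 16·1010/(π·(0.0567)³) = 2.822×10^7 Pa.

28.2 MPa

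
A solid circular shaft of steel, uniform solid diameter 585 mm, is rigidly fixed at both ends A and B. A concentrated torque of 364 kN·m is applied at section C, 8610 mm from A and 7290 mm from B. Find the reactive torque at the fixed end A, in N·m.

167000 N·m

With uniform GJ and both ends fixed, compatibility θ_AC = θ_CB gives T_A·a = T_B·b, together with T_A + T_B = T₀.
T_A = T₀·b/(a+b) = 364000·7290/15900 = 166900 N·m; T_B = 197100 N·m.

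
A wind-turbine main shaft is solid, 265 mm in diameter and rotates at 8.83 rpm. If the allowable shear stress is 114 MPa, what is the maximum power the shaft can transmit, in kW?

385 kW

J = πd⁴/32 = π(0.265)⁴/32 = 4.842×10^-4 m⁴.
T_max = τ_allow·J/r = 1.14×10^8 × 4.842×10^-4 / 0.133 = 416600 N·m.
ω = 2π·8.83/60 = 0.9247 rad/s, so P_max = T_max·ω = 3.852×10^5 W.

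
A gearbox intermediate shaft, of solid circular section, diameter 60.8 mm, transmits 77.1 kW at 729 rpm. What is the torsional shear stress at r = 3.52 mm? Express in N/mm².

ω = 2π·729/60 = 76.34 rad/s, so T = P/ω = 77.1×10³ / 76.34 = 1010 N·m.
J = πd⁴/32 = π(0.0608)⁴/32 = 1.342×10^-6 m⁴.
Shear stress varies linearly with radius: τ = T·r/J = 1010 × 0.00352 / 1.342×10^-6 = 2.650×10^6 Pa.

2.65 N/mm²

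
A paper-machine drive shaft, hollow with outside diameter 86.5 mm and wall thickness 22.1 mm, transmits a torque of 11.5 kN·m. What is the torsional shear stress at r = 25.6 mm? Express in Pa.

5.68e7 Pa

J = π(d_o⁴ − d_i⁴)/32 = π(0.0865⁴ − 0.0423⁴)/32 = 5.182×10^-6 m⁴.
Shear stress varies linearly with radius: τ = T·r/J = 11500 × 0.0256 / 5.182×10^-6 = 5.681×10^7 Pa.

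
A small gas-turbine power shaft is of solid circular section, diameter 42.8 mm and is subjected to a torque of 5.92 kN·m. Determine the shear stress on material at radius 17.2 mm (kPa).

309000 kPa

J = πd⁴/32 = π(0.0428)⁴/32 = 3.294×10^-7 m⁴.
Shear stress varies linearly with radius: τ = T·r/J = 5920 × 0.0172 / 3.294×10^-7 = 3.091×10^8 Pa.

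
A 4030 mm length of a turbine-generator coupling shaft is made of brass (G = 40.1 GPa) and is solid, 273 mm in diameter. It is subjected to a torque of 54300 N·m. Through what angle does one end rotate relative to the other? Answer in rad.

0.0100 rad

J = πd⁴/32 = π(0.273)⁴/32 = 5.453×10^-4 m⁴.
θ = T·L/(G·J) = 54300 × 4.03 / (40.1×10⁹ × 5.453×10^-4) = 0.01001 rad.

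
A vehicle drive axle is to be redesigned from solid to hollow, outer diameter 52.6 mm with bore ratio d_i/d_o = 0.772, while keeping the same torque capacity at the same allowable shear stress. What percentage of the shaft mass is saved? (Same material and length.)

45.9 %

Equal τ_max and T ⇒ the solid shaft needs d_s³ = d_o³(1−k⁴), so d_s = 52.6·(1−0.772⁴)^(1/3) = 45.44 mm.
Area ratio A_h/A_s = d_o²(1−k²)/d_s² = (1−k²)/(1−k⁴)^(2/3) = 0.5413.
Mass saving = 1 − 0.5413 = 45.9 %.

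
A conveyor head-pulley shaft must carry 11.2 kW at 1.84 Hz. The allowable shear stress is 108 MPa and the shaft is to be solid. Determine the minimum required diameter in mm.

ω = 2π·1.84 = 11.56 rad/s, so T = P/ω = 11.2×10³ / 11.56 = 968.8 N·m.
For a solid shaft τ_max = 16T/(πd³), so d = (16T/(π τ_allow))^(1/3) = (16·968.8/(π·1.08×10^8))^(1/3) = 0.03575 m.

35.7 mm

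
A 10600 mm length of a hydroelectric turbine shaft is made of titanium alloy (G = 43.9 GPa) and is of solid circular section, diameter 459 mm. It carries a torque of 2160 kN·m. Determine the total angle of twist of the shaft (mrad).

J = πd⁴/32 = π(0.459)⁴/32 = 4.358×10^-3 m⁴.
θ = T·L/(G·J) = 2.160e6 × 10.6 / (43.9×10⁹ × 4.358×10^-3) = 0.1197 rad.

120 mrad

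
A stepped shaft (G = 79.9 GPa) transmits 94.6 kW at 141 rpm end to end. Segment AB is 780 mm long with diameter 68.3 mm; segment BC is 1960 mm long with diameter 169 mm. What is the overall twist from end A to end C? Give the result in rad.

0.0312 rad

ω = 2π·141/60 = 14.77 rad/s, so T = P/ω = 94.6×10³ / 14.77 = 6407 N·m.
J_AB = π(0.0683)⁴/32 = 2.14×10^-6 m⁴; J_BC = π(0.169)⁴/32 = 8.01×10^-5 m⁴.
θ = (T/G)·Σ L_i/J_i = (6407/79.9×10⁹)·(0.780/2.14×10^-6 + 1.96/8.01×10^-5) = 0.03124 rad.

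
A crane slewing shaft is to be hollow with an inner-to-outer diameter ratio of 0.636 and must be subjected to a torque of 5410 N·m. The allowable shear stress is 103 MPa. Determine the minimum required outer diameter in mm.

For a hollow shaft with d_i/d_o = 0.636: τ_max = 16T/(π d_o³ (1−k⁴)), so d_o = [16T/(π τ_allow (1−k⁴))]^(1/3) = [16·5410/(π·1.03×10^8·0.8364)]^(1/3) = 0.06839 m.

68.4 mm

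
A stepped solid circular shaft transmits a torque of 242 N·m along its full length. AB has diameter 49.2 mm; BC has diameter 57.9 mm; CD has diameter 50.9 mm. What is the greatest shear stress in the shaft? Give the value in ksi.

Under the same torque, τ_max = 16T/(πd³) is largest where d is smallest — segment AB (d = 49.2 mm).
τ_max = 16·242.0/(π·(0.0492)³) = 1.035×10^7 Pa.

1.50 ksi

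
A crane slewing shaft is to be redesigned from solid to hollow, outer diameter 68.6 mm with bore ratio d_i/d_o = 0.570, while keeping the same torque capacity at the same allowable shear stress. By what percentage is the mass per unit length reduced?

Equal τ_max and T ⇒ the solid shaft needs d_s³ = d_o³(1−k⁴), so d_s = 68.6·(1−0.570⁴)^(1/3) = 66.10 mm.
Area ratio A_h/A_s = d_o²(1−k²)/d_s² = (1−k²)/(1−k⁴)^(2/3) = 0.7272.
Mass saving = 1 − 0.7272 = 27.3 %.

27.3 %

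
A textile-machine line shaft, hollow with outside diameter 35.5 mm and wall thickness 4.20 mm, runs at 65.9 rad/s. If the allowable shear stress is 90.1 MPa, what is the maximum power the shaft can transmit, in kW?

34.4 kW

J = π(d_o⁴ − d_i⁴)/32 = π(0.0355⁴ − 0.0271⁴)/32 = 1.030×10^-7 m⁴.
T_max = τ_allow·J/r = 9.01×10^7 × 1.030×10^-7 / 0.0177 = 522.7 N·m.
ω = 65.9 rad/s, so P_max = T_max·ω = 3.445×10^4 W.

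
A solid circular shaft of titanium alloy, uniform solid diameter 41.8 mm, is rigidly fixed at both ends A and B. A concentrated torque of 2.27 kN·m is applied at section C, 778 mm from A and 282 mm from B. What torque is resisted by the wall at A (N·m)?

604 N·m

With uniform GJ and both ends fixed, compatibility θ_AC = θ_CB gives T_A·a = T_B·b, together with T_A + T_B = T₀.
T_A = T₀·b/(a+b) = 2270·282/1060 = 603.9 N·m; T_B = 1666 N·m.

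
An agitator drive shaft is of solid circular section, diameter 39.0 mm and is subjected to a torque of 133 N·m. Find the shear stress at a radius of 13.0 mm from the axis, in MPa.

7.61 MPa

J = πd⁴/32 = π(0.0390)⁴/32 = 2.271×10^-7 m⁴.
Shear stress varies linearly with radius: τ = T·r/J = 133.0 × 0.0130 / 2.271×10^-7 = 7.613×10^6 Pa.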